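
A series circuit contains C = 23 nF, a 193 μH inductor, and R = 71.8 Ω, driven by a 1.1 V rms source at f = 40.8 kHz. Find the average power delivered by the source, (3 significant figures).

4.44 mW

ω = 2πf = 256400 rad/s
X_L = ωL = 49.5 Ω
X_C = 1/(ωC) = 170 Ω
Net reactance X = X_L − X_C = -120 Ω
Z = 71.8 − j120 Ω
|Z| = √(71.8² + 120²) = 140 Ω
∠Z = arctan(-120/71.8) = -59.1°
I = V/|Z| = 7.86 mA
P = VI cos φ = 1.1 × 0.00786 × cos(-59.1°) = 4.44 mW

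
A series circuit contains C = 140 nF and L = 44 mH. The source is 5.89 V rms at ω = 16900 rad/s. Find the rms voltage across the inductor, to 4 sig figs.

13.65 V

X_L = ωL = 743.6 Ω
X_C = 1/(ωC) = 422.7 Ω
Net reactance X = X_L − X_C = 320.9 Ω
Z = j320.9 Ω
|Z| = √(0² + 320.9²) = 320.9 Ω
I = V/|Z| = 18.35 mA
V_L = I·|Z_L| = 0.01835 × 743.6 = 13.65 V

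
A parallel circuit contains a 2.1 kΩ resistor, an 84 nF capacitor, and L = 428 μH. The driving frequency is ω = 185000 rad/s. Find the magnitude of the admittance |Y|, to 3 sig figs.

2.95 mS

X_L = ωL = 79.2 Ω
X_C = 1/(ωC) = 64.4 Ω
Parallel: admittances add. Y = 1/R + 1/(jωL) + jωC
Y = (0.000476 + j0.00291) S
|Y| = 0.00295 S → |Z| = 1/|Y| = 339 Ω, ∠Z = −∠Y = -80.7°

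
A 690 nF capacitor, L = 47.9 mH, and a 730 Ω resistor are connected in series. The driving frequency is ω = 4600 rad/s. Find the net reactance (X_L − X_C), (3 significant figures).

X_L = ωL = 220 Ω
X_C = 1/(ωC) = 315 Ω
X = 220 − 315 = -94.7 Ω

-94.7 Ω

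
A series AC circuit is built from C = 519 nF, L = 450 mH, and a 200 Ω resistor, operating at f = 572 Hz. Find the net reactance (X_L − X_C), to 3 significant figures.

ω = 2πf = 3594 rad/s
X_L = ωL = 1620 Ω
X_C = 1/(ωC) = 536 Ω
X = 1620 − 536 = 1080 Ω

1080 Ω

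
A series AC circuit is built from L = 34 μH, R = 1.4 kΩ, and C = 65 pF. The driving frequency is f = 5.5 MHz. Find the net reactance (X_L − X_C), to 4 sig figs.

729.8 Ω

ω = 2πf = 3.456e+07 rad/s
X_L = ωL = 1175 Ω
X_C = 1/(ωC) = 445.2 Ω
X = 1175 − 445.2 = 729.8 Ω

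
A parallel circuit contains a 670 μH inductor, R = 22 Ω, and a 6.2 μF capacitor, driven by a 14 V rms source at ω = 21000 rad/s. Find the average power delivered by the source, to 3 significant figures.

X_L = ωL = 14.1 Ω
X_C = 1/(ωC) = 7.68 Ω
Parallel: admittances add. Y = 1/R + 1/(jωL) + jωC
Y = (0.0455 + j0.0591) S
|Y| = 0.0746 S → |Z| = 1/|Y| = 13.4 Ω, ∠Z = −∠Y = -52.4°
I = V/|Z| = 1.04 A
P = VI cos φ = 14 × 1.04 × cos(-52.4°) = 8.91 W

8.91 W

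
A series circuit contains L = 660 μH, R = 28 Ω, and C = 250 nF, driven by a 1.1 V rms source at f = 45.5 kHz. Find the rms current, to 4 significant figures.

6.217 mA

ω = 2πf = 285900 rad/s
X_L = ωL = 188.7 Ω
X_C = 1/(ωC) = 13.99 Ω
Net reactance X = X_L − X_C = 174.7 Ω
Z = 28.00 + j174.7 Ω
|Z| = √(28.00² + 174.7²) = 176.9 Ω
I = V/|Z| = 1.1/176.9 = 6.217 mA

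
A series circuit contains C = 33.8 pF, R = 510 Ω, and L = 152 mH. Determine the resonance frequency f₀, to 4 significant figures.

ω₀ = 1/√(LC) = 1/√(0.152 × 3.38e-11) = 441200 rad/s
f₀ = ω₀/(2π) = 70.22 kHz

70.22 kHz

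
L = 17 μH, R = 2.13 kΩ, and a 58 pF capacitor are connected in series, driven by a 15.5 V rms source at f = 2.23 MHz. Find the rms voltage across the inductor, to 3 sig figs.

ω = 2πf = 1.401e+07 rad/s
X_L = ωL = 238 Ω
X_C = 1/(ωC) = 1230 Ω
Net reactance X = X_L − X_C = -992 Ω
Z = 2130 − j992 Ω
|Z| = √(2130² + 992²) = 2350 Ω
I = V/|Z| = 6.60 mA
V_L = I·|Z_L| = 0.00660 × 238 = 1.57 V

1.57 V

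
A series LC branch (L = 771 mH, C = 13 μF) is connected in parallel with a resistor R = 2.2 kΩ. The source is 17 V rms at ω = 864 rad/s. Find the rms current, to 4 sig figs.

X_L = ωL = 666.1 Ω
X_C = 1/(ωC) = 89.03 Ω
Branch 1: Z₁ = R = 2200 Ω
Branch 2 (series LC): Z₂ = j(X_L − X_C) = j577.1 Ω
Parallel: Z = Z₁Z₂/(Z₁+Z₂), |Z| = 558.2 Ω, ∠Z = 75.30°
I = V/|Z| = 17/558.2 = 30.45 mA

30.45 mA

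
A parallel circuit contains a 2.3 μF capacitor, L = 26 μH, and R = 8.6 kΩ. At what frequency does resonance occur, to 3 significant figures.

ω₀ = 1/√(LC) = 1/√(2.6e-05 × 2.3e-06) = 129300 rad/s
f₀ = ω₀/(2π) = 20.6 kHz

20.6 kHz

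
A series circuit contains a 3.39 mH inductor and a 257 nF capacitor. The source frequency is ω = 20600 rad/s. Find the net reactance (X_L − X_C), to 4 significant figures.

-119.1 Ω

X_L = ωL = 69.83 Ω
X_C = 1/(ωC) = 188.9 Ω
X = 69.83 − 188.9 = -119.1 Ω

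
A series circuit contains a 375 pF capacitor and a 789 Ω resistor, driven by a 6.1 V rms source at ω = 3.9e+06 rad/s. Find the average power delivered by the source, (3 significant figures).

26.9 mW

X_C = 1/(ωC) = 684 Ω
Z = 789 − j684 Ω
|Z| = √(789² + 684²) = 1040 Ω
∠Z = arctan(-684/789) = -40.9°
I = V/|Z| = 5.84 mA
P = VI cos φ = 6.1 × 0.00584 × cos(-40.9°) = 26.9 mW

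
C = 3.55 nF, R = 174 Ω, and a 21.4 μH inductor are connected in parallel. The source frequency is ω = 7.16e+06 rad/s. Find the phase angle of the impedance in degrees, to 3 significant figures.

X_L = ωL = 153 Ω
X_C = 1/(ωC) = 39.3 Ω
Parallel: admittances add. Y = 1/R + 1/(jωL) + jωC
Y = (0.00575 + j0.0189) S
|Y| = 0.0197 S → |Z| = 1/|Y| = 50.6 Ω, ∠Z = −∠Y = -73.1°

-73.1°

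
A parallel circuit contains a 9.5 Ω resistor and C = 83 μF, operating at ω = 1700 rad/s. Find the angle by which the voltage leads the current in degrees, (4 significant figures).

X_C = 1/(ωC) = 7.087 Ω
Parallel: admittances add. Y = 1/R + jωC
Y = (0.1053 + j0.1411) S
|Y| = 0.1760 S → |Z| = 1/|Y| = 5.681 Ω, ∠Z = −∠Y = -53.28°

-53.28°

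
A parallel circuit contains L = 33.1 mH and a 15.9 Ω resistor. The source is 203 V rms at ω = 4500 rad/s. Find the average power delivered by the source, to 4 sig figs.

2.592 kW

X_L = ωL = 148.9 Ω
Parallel: admittances add. Y = 1/R + 1/(jωL)
Y = (0.06289 − j0.006714) S
|Y| = 0.06325 S → |Z| = 1/|Y| = 15.81 Ω, ∠Z = −∠Y = 6.093°
I = V/|Z| = 12.84 A
P = VI cos φ = 203 × 12.84 × cos(6.093°) = 2.592 kW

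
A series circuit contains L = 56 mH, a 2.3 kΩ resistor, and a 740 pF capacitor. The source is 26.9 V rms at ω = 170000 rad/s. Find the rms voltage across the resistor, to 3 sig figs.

22.2 V

X_L = ωL = 9520 Ω
X_C = 1/(ωC) = 7950 Ω
Net reactance X = X_L − X_C = 1570 Ω
Z = 2300 + j1570 Ω
|Z| = √(2300² + 1570²) = 2790 Ω
I = V/|Z| = 9.66 mA
V_R = I·|Z_R| = 0.00966 × 2300 = 22.2 V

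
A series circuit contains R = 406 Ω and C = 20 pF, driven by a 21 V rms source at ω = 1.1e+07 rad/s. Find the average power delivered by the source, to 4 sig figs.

X_C = 1/(ωC) = 4545 Ω
Z = 406.0 − j4545 Ω
|Z| = √(406.0² + 4545²) = 4564 Ω
∠Z = arctan(-4545/406.0) = -84.90°
I = V/|Z| = 4.602 mA
P = VI cos φ = 21 × 0.004602 × cos(-84.90°) = 8.597 mW

8.597 mW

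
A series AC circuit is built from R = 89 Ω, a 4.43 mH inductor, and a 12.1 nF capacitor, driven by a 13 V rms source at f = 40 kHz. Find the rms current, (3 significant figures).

16.5 mA

ω = 2πf = 251300 rad/s
X_L = ωL = 1110 Ω
X_C = 1/(ωC) = 329 Ω
Net reactance X = X_L − X_C = 785 Ω
Z = 89.0 + j785 Ω
|Z| = √(89.0² + 785²) = 790 Ω
I = V/|Z| = 13/790 = 16.5 mA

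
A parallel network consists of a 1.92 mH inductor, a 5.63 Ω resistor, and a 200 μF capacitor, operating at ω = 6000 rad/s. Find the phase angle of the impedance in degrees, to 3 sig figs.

X_L = ωL = 11.5 Ω
X_C = 1/(ωC) = 0.833 Ω
Parallel: admittances add. Y = 1/R + 1/(jωL) + jωC
Y = (0.178 + j1.11) S
|Y| = 1.13 S → |Z| = 1/|Y| = 0.887 Ω, ∠Z = −∠Y = -80.9°

-80.9°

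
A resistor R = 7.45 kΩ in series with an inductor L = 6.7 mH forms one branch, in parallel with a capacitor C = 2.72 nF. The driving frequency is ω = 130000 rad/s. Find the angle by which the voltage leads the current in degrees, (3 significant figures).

-68.6°

X_L = ωL = 871 Ω
X_C = 1/(ωC) = 2830 Ω
Branch 1 (R+jX_L): Z₁ = 7450 + j871 Ω, |Z₁| = 7500 Ω
Branch 2 (−jX_C): Z₂ = −j2830 Ω
Parallel: Z = Z₁Z₂/(Z₁+Z₂), |Z| = 2750 Ω, ∠Z = -68.6°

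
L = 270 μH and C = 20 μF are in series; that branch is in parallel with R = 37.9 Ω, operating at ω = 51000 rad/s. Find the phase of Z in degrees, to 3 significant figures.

71.4°

X_L = ωL = 13.8 Ω
X_C = 1/(ωC) = 0.980 Ω
Branch 1: Z₁ = R = 37.9 Ω
Branch 2 (series LC): Z₂ = j(X_L − X_C) = j12.8 Ω
Parallel: Z = Z₁Z₂/(Z₁+Z₂), |Z| = 12.1 Ω, ∠Z = 71.4°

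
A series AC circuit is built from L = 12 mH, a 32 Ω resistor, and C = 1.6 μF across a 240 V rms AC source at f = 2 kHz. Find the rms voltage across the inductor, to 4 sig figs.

ω = 2πf = 12570 rad/s
X_L = ωL = 150.8 Ω
X_C = 1/(ωC) = 49.74 Ω
Net reactance X = X_L − X_C = 101.1 Ω
Z = 32.00 + j101.1 Ω
|Z| = √(32.00² + 101.1²) = 106.0 Ω
I = V/|Z| = 2.264 A
V_L = I·|Z_L| = 2.264 × 150.8 = 341.4 V

341.4 V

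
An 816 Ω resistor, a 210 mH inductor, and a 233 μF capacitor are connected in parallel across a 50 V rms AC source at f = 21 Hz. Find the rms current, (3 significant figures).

274 mA

ω = 2πf = 131.9 rad/s
X_L = ωL = 27.7 Ω
X_C = 1/(ωC) = 32.5 Ω
Parallel: admittances add. Y = 1/R + 1/(jωL) + jωC
Y = (0.00123 − j0.00535) S
|Y| = 0.00548 S → |Z| = 1/|Y| = 182 Ω, ∠Z = −∠Y = 77.1°
I = V/|Z| = 50/182 = 274 mA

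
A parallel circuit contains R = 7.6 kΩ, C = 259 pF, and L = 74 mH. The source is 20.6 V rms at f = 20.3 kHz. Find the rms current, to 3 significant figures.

ω = 2πf = 127500 rad/s
X_L = ωL = 9440 Ω
X_C = 1/(ωC) = 30300 Ω
Parallel: admittances add. Y = 1/R + 1/(jωL) + jωC
Y = (0.000132 − j7.29e-05) S
|Y| = 0.000150 S → |Z| = 1/|Y| = 6650 Ω, ∠Z = −∠Y = 29.0°
I = V/|Z| = 20.6/6650 = 3.10 mA

3.10 mA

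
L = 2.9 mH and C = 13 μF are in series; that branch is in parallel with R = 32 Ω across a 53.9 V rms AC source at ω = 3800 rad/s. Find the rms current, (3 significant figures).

6.08 A

X_L = ωL = 11.0 Ω
X_C = 1/(ωC) = 20.2 Ω
Branch 1: Z₁ = R = 32.0 Ω
Branch 2 (series LC): Z₂ = j(X_L − X_C) = −j9.22 Ω
Parallel: Z = Z₁Z₂/(Z₁+Z₂), |Z| = 8.86 Ω, ∠Z = -73.9°
I = V/|Z| = 53.9/8.86 = 6.08 A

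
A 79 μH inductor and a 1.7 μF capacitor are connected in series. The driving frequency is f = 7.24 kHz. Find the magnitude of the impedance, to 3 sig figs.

9.34 Ω

ω = 2πf = 45490 rad/s
X_L = ωL = 3.59 Ω
X_C = 1/(ωC) = 12.9 Ω
Net reactance X = X_L − X_C = -9.34 Ω
Z = − j9.34 Ω
|Z| = √(0² + 9.34²) = 9.34 Ω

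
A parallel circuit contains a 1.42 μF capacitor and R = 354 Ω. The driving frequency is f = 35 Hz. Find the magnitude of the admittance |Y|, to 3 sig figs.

ω = 2πf = 219.9 rad/s
X_C = 1/(ωC) = 3200 Ω
Parallel: admittances add. Y = 1/R + jωC
Y = (0.00282 + j0.000312) S
|Y| = 0.00284 S → |Z| = 1/|Y| = 352 Ω, ∠Z = −∠Y = -6.31°

2.84 mS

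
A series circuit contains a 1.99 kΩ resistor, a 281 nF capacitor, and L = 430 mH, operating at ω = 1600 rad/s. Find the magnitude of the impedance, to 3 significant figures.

X_L = ωL = 688 Ω
X_C = 1/(ωC) = 2220 Ω
Net reactance X = X_L − X_C = -1540 Ω
Z = 1990 − j1540 Ω
|Z| = √(1990² + 1540²) = 2510 Ω

2510 Ω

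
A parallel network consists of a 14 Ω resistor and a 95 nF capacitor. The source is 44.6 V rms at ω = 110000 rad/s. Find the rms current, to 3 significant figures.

3.22 A

X_C = 1/(ωC) = 95.7 Ω
Parallel: admittances add. Y = 1/R + jωC
Y = (0.0714 + j0.0105) S
|Y| = 0.0722 S → |Z| = 1/|Y| = 13.9 Ω, ∠Z = −∠Y = -8.32°
I = V/|Z| = 44.6/13.9 = 3.22 A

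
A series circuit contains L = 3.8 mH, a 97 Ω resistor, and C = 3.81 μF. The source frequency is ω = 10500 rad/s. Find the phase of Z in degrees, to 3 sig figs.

X_L = ωL = 39.9 Ω
X_C = 1/(ωC) = 25.0 Ω
Net reactance X = X_L − X_C = 14.9 Ω
Z = 97.0 + j14.9 Ω
|Z| = √(97.0² + 14.9²) = 98.1 Ω
∠Z = arctan(14.9/97.0) = 8.73°

8.73°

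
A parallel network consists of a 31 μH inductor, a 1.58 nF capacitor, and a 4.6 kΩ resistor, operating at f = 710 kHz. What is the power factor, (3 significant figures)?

0.766

ω = 2πf = 4.461e+06 rad/s
X_L = ωL = 138 Ω
X_C = 1/(ωC) = 142 Ω
Parallel: admittances add. Y = 1/R + 1/(jωL) + jωC
Y = (0.000217 − j0.000183) S
|Y| = 0.000284 S → |Z| = 1/|Y| = 3520 Ω, ∠Z = −∠Y = 40.0°
cos φ = cos(40.0°) = 0.766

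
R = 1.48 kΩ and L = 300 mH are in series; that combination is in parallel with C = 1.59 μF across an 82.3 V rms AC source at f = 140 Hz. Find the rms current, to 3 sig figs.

118 mA

ω = 2πf = 879.6 rad/s
X_L = ωL = 264 Ω
X_C = 1/(ωC) = 715 Ω
Branch 1 (R+jX_L): Z₁ = 1480 + j264 Ω, |Z₁| = 1500 Ω
Branch 2 (−jX_C): Z₂ = −j715 Ω
Parallel: Z = Z₁Z₂/(Z₁+Z₂), |Z| = 695 Ω, ∠Z = -62.9°
I = V/|Z| = 82.3/695 = 118 mA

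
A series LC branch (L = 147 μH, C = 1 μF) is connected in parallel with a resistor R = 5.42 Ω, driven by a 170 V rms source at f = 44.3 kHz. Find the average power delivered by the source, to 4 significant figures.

ω = 2πf = 278300 rad/s
X_L = ωL = 40.92 Ω
X_C = 1/(ωC) = 3.593 Ω
Branch 1: Z₁ = R = 5.420 Ω
Branch 2 (series LC): Z₂ = j(X_L − X_C) = j37.32 Ω
Parallel: Z = Z₁Z₂/(Z₁+Z₂), |Z| = 5.364 Ω, ∠Z = 8.262°
I = V/|Z| = 31.69 A
P = VI cos φ = 170 × 31.69 × cos(8.262°) = 5.332 kW

5.332 kW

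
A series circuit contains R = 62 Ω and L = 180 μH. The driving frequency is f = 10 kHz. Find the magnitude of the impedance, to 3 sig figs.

ω = 2πf = 62830 rad/s
X_L = ωL = 11.3 Ω
Z = 62.0 + j11.3 Ω
|Z| = √(62.0² + 11.3²) = 63.0 Ω

63.0 Ω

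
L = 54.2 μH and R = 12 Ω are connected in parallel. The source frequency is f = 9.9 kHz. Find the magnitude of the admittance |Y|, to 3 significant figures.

308 mS

ω = 2πf = 62200 rad/s
X_L = ωL = 3.37 Ω
Parallel: admittances add. Y = 1/R + 1/(jωL)
Y = (0.0833 − j0.297) S
|Y| = 0.308 S → |Z| = 1/|Y| = 3.25 Ω, ∠Z = −∠Y = 74.3°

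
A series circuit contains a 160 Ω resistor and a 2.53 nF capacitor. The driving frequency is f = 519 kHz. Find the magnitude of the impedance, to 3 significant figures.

201 Ω

ω = 2πf = 3.261e+06 rad/s
X_C = 1/(ωC) = 121 Ω
Z = 160 − j121 Ω
|Z| = √(160² + 121²) = 201 Ω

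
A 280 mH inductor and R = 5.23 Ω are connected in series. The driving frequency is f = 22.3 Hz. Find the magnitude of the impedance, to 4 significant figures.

39.58 Ω

ω = 2πf = 140.1 rad/s
X_L = ωL = 39.23 Ω
Z = 5.230 + j39.23 Ω
|Z| = √(5.230² + 39.23²) = 39.58 Ω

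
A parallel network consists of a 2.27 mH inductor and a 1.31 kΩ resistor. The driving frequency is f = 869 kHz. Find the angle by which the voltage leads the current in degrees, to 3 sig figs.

6.03°

ω = 2πf = 5.46e+06 rad/s
X_L = ωL = 12400 Ω
Parallel: admittances add. Y = 1/R + 1/(jωL)
Y = (0.000763 − j8.07e-05) S
|Y| = 0.000768 S → |Z| = 1/|Y| = 1300 Ω, ∠Z = −∠Y = 6.03°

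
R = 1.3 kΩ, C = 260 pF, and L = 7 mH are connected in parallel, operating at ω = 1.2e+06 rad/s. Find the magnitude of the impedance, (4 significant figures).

X_L = ωL = 8400 Ω
X_C = 1/(ωC) = 3205 Ω
Parallel: admittances add. Y = 1/R + 1/(jωL) + jωC
Y = (0.0007692 + j0.0001930) S
|Y| = 0.0007931 S → |Z| = 1/|Y| = 1261 Ω, ∠Z = −∠Y = -14.08°

1261 Ω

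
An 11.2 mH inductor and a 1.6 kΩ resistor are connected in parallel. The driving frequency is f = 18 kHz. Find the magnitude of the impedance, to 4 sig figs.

ω = 2πf = 113100 rad/s
X_L = ωL = 1267 Ω
Parallel: admittances add. Y = 1/R + 1/(jωL)
Y = (0.0006250 − j0.0007895) S
|Y| = 0.001007 S → |Z| = 1/|Y| = 993.1 Ω, ∠Z = −∠Y = 51.63°

993.1 Ω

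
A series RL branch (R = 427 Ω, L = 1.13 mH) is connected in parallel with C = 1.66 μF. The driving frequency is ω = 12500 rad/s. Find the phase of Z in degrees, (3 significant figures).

X_L = ωL = 14.1 Ω
X_C = 1/(ωC) = 48.2 Ω
Branch 1 (R+jX_L): Z₁ = 427 + j14.1 Ω, |Z₁| = 427 Ω
Branch 2 (−jX_C): Z₂ = −j48.2 Ω
Parallel: Z = Z₁Z₂/(Z₁+Z₂), |Z| = 48.1 Ω, ∠Z = -83.5°

-83.5°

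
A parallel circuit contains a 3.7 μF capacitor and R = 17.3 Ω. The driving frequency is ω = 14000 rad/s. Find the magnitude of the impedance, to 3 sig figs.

12.9 Ω

X_C = 1/(ωC) = 19.3 Ω
Parallel: admittances add. Y = 1/R + jωC
Y = (0.0578 + j0.0518) S
|Y| = 0.0776 S → |Z| = 1/|Y| = 12.9 Ω, ∠Z = −∠Y = -41.9°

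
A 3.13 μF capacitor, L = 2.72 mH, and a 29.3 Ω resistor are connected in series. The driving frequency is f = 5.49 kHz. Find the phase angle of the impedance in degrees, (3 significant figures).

70.9°

ω = 2πf = 34490 rad/s
X_L = ωL = 93.8 Ω
X_C = 1/(ωC) = 9.26 Ω
Net reactance X = X_L − X_C = 84.6 Ω
Z = 29.3 + j84.6 Ω
|Z| = √(29.3² + 84.6²) = 89.5 Ω
∠Z = arctan(84.6/29.3) = 70.9°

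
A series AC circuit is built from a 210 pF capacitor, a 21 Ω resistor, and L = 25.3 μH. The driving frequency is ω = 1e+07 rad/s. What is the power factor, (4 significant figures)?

X_L = ωL = 253.0 Ω
X_C = 1/(ωC) = 476.2 Ω
Net reactance X = X_L − X_C = -223.2 Ω
Z = 21.00 − j223.2 Ω
|Z| = √(21.00² + 223.2²) = 224.2 Ω
∠Z = arctan(-223.2/21.00) = -84.62°
cos φ = cos(-84.62°) = 0.09368

0.09368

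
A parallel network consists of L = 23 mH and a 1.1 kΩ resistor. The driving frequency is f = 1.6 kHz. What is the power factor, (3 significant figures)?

ω = 2πf = 10050 rad/s
X_L = ωL = 231 Ω
Parallel: admittances add. Y = 1/R + 1/(jωL)
Y = (0.000909 − j0.00432) S
|Y| = 0.00442 S → |Z| = 1/|Y| = 226 Ω, ∠Z = −∠Y = 78.1°
cos φ = cos(78.1°) = 0.206

0.206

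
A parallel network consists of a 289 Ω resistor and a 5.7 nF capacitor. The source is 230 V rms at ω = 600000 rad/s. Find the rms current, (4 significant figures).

1.119 A

X_C = 1/(ωC) = 292.4 Ω
Parallel: admittances add. Y = 1/R + jωC
Y = (0.003460 + j0.003420) S
|Y| = 0.004865 S → |Z| = 1/|Y| = 205.5 Ω, ∠Z = −∠Y = -44.67°
I = V/|Z| = 230/205.5 = 1.119 A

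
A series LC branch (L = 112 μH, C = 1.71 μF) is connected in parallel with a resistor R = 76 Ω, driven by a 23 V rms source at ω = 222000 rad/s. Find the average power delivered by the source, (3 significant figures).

6.96 W

X_L = ωL = 24.9 Ω
X_C = 1/(ωC) = 2.63 Ω
Branch 1: Z₁ = R = 76.0 Ω
Branch 2 (series LC): Z₂ = j(X_L − X_C) = j22.2 Ω
Parallel: Z = Z₁Z₂/(Z₁+Z₂), |Z| = 21.3 Ω, ∠Z = 73.7°
I = V/|Z| = 1.08 A
P = VI cos φ = 23 × 1.08 × cos(73.7°) = 6.96 W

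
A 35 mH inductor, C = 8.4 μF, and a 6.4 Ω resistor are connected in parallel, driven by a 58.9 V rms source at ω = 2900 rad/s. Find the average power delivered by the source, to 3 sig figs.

542 W

X_L = ωL = 102 Ω
X_C = 1/(ωC) = 41.1 Ω
Parallel: admittances add. Y = 1/R + 1/(jωL) + jωC
Y = (0.156 + j0.0145) S
|Y| = 0.157 S → |Z| = 1/|Y| = 6.37 Ω, ∠Z = −∠Y = -5.30°
I = V/|Z| = 9.24 A
P = VI cos φ = 58.9 × 9.24 × cos(-5.30°) = 542 W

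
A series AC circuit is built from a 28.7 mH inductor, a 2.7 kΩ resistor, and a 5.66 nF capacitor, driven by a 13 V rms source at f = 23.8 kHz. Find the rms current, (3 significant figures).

3.16 mA

ω = 2πf = 149500 rad/s
X_L = ωL = 4290 Ω
X_C = 1/(ωC) = 1180 Ω
Net reactance X = X_L − X_C = 3110 Ω
Z = 2700 + j3110 Ω
|Z| = √(2700² + 3110²) = 4120 Ω
I = V/|Z| = 13/4120 = 3.16 mA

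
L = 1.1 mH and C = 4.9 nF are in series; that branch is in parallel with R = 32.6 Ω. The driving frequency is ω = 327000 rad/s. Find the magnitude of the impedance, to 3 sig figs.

X_L = ωL = 360 Ω
X_C = 1/(ωC) = 624 Ω
Branch 1: Z₁ = R = 32.6 Ω
Branch 2 (series LC): Z₂ = j(X_L − X_C) = −j264 Ω
Parallel: Z = Z₁Z₂/(Z₁+Z₂), |Z| = 32.4 Ω, ∠Z = -7.03°

32.4 Ω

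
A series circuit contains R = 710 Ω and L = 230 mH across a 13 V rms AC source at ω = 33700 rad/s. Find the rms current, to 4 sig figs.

1.670 mA

X_L = ωL = 7751 Ω
Z = 710.0 + j7751 Ω
|Z| = √(710.0² + 7751²) = 7783 Ω
I = V/|Z| = 13/7783 = 1.670 mA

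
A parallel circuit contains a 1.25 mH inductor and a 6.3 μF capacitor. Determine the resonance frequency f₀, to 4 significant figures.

ω₀ = 1/√(LC) = 1/√(0.00125 × 6.3e-06) = 11270 rad/s
f₀ = ω₀/(2π) = 1.793 kHz

1.793 kHz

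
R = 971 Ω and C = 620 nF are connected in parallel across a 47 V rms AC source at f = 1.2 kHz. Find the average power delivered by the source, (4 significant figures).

2.275 W

ω = 2πf = 7540 rad/s
X_C = 1/(ωC) = 213.9 Ω
Parallel: admittances add. Y = 1/R + jωC
Y = (0.001030 + j0.004675) S
|Y| = 0.004787 S → |Z| = 1/|Y| = 208.9 Ω, ∠Z = −∠Y = -77.58°
I = V/|Z| = 225.0 mA
P = VI cos φ = 47 × 0.2250 × cos(-77.58°) = 2.275 W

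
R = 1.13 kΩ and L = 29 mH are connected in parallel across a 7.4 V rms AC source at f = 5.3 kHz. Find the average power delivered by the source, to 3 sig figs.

ω = 2πf = 33300 rad/s
X_L = ωL = 966 Ω
Parallel: admittances add. Y = 1/R + 1/(jωL)
Y = (0.000885 − j0.00104) S
|Y| = 0.00136 S → |Z| = 1/|Y| = 734 Ω, ∠Z = −∠Y = 49.5°
I = V/|Z| = 10.1 mA
P = VI cos φ = 7.4 × 0.0101 × cos(49.5°) = 48.5 mW

48.5 mW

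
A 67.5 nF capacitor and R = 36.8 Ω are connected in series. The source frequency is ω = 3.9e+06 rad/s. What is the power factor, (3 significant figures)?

X_C = 1/(ωC) = 3.80 Ω
Z = 36.8 − j3.80 Ω
|Z| = √(36.8² + 3.80²) = 37.0 Ω
∠Z = arctan(-3.80/36.8) = -5.89°
cos φ = cos(-5.89°) = 0.995

0.995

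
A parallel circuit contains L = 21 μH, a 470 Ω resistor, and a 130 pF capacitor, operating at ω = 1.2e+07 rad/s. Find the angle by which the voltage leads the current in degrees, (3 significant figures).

X_L = ωL = 252 Ω
X_C = 1/(ωC) = 641 Ω
Parallel: admittances add. Y = 1/R + 1/(jωL) + jωC
Y = (0.00213 − j0.00241) S
|Y| = 0.00321 S → |Z| = 1/|Y| = 311 Ω, ∠Z = −∠Y = 48.5°

48.5°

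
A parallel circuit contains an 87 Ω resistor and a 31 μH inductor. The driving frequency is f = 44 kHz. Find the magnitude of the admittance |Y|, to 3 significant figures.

117 mS

ω = 2πf = 276500 rad/s
X_L = ωL = 8.57 Ω
Parallel: admittances add. Y = 1/R + 1/(jωL)
Y = (0.0115 − j0.117) S
|Y| = 0.117 S → |Z| = 1/|Y| = 8.53 Ω, ∠Z = −∠Y = 84.4°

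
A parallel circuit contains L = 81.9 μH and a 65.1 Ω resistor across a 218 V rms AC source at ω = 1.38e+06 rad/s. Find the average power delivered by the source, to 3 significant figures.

730 W

X_L = ωL = 113 Ω
Parallel: admittances add. Y = 1/R + 1/(jωL)
Y = (0.0154 − j0.00885) S
|Y| = 0.0177 S → |Z| = 1/|Y| = 56.4 Ω, ∠Z = −∠Y = 29.9°
I = V/|Z| = 3.86 A
P = VI cos φ = 218 × 3.86 × cos(29.9°) = 730 W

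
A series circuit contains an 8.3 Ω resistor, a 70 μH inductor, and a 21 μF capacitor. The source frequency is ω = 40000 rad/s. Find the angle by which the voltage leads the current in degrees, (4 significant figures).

X_L = ωL = 2.800 Ω
X_C = 1/(ωC) = 1.190 Ω
Net reactance X = X_L − X_C = 1.610 Ω
Z = 8.300 + j1.610 Ω
|Z| = √(8.300² + 1.610²) = 8.455 Ω
∠Z = arctan(1.610/8.300) = 10.97°

10.97°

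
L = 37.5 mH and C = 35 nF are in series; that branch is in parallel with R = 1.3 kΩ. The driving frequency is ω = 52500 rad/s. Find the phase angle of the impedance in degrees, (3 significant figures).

42.4°

X_L = ωL = 1970 Ω
X_C = 1/(ωC) = 544 Ω
Branch 1: Z₁ = R = 1300 Ω
Branch 2 (series LC): Z₂ = j(X_L − X_C) = j1420 Ω
Parallel: Z = Z₁Z₂/(Z₁+Z₂), |Z| = 960 Ω, ∠Z = 42.4°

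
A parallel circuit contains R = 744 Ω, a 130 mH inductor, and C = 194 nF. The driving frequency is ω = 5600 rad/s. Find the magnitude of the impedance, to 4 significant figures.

X_L = ωL = 728.0 Ω
X_C = 1/(ωC) = 920.5 Ω
Parallel: admittances add. Y = 1/R + 1/(jωL) + jωC
Y = (0.001344 − j0.0002872) S
|Y| = 0.001374 S → |Z| = 1/|Y| = 727.6 Ω, ∠Z = −∠Y = 12.06°

727.6 Ω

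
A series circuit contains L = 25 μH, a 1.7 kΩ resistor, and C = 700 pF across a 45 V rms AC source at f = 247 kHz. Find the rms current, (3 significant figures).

ω = 2πf = 1.552e+06 rad/s
X_L = ωL = 38.8 Ω
X_C = 1/(ωC) = 921 Ω
Net reactance X = X_L − X_C = -882 Ω
Z = 1700 − j882 Ω
|Z| = √(1700² + 882²) = 1920 Ω
I = V/|Z| = 45/1920 = 23.5 mA

23.5 mA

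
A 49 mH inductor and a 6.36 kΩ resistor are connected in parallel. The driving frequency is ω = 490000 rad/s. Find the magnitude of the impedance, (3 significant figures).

X_L = ωL = 24000 Ω
Parallel: admittances add. Y = 1/R + 1/(jωL)
Y = (0.000157 − j4.16e-05) S
|Y| = 0.000163 S → |Z| = 1/|Y| = 6150 Ω, ∠Z = −∠Y = 14.8°

6150 Ω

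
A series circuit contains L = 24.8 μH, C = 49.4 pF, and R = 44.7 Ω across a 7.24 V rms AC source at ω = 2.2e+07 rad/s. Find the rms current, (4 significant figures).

19.19 mA

X_L = ωL = 545.6 Ω
X_C = 1/(ωC) = 920.1 Ω
Net reactance X = X_L − X_C = -374.5 Ω
Z = 44.70 − j374.5 Ω
|Z| = √(44.70² + 374.5²) = 377.2 Ω
I = V/|Z| = 7.24/377.2 = 19.19 mA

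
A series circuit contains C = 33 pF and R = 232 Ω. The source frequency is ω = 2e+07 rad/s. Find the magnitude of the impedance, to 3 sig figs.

X_C = 1/(ωC) = 1520 Ω
Z = 232 − j1520 Ω
|Z| = √(232² + 1520²) = 1530 Ω

1530 Ω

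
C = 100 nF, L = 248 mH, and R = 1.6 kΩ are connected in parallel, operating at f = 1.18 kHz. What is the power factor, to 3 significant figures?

0.954

ω = 2πf = 7414 rad/s
X_L = ωL = 1840 Ω
X_C = 1/(ωC) = 1350 Ω
Parallel: admittances add. Y = 1/R + 1/(jωL) + jωC
Y = (0.000625 + j0.000198) S
|Y| = 0.000655 S → |Z| = 1/|Y| = 1530 Ω, ∠Z = −∠Y = -17.5°
cos φ = cos(-17.5°) = 0.954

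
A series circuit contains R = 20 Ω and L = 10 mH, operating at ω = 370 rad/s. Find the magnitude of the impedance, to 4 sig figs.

X_L = ωL = 3.700 Ω
Z = 20.00 + j3.700 Ω
|Z| = √(20.00² + 3.700²) = 20.34 Ω

20.34 Ω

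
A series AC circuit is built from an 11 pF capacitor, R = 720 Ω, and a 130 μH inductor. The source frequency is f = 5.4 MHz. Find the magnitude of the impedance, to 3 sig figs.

ω = 2πf = 3.393e+07 rad/s
X_L = ωL = 4410 Ω
X_C = 1/(ωC) = 2680 Ω
Net reactance X = X_L − X_C = 1730 Ω
Z = 720 + j1730 Ω
|Z| = √(720² + 1730²) = 1880 Ω

1880 Ω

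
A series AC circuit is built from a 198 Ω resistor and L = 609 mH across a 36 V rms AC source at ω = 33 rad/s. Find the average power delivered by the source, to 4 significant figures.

X_L = ωL = 20.10 Ω
Z = 198.0 + j20.10 Ω
|Z| = √(198.0² + 20.10²) = 199.0 Ω
∠Z = arctan(20.10/198.0) = 5.796°
I = V/|Z| = 180.9 mA
P = VI cos φ = 36 × 0.1809 × cos(5.796°) = 6.479 W

6.479 W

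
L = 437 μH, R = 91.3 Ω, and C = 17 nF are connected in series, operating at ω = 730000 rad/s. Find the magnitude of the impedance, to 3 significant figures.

X_L = ωL = 319 Ω
X_C = 1/(ωC) = 80.6 Ω
Net reactance X = X_L − X_C = 238 Ω
Z = 91.3 + j238 Ω
|Z| = √(91.3² + 238²) = 255 Ω

255 Ω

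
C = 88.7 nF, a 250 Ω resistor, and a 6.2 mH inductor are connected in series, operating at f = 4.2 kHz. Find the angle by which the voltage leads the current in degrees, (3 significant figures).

ω = 2πf = 26390 rad/s
X_L = ωL = 164 Ω
X_C = 1/(ωC) = 427 Ω
Net reactance X = X_L − X_C = -264 Ω
Z = 250 − j264 Ω
|Z| = √(250² + 264²) = 363 Ω
∠Z = arctan(-264/250) = -46.5°

-46.5°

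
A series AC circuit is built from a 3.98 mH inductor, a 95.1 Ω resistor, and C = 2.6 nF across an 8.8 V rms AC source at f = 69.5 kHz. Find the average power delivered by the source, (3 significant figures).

ω = 2πf = 436700 rad/s
X_L = ωL = 1740 Ω
X_C = 1/(ωC) = 881 Ω
Net reactance X = X_L − X_C = 857 Ω
Z = 95.1 + j857 Ω
|Z| = √(95.1² + 857²) = 862 Ω
∠Z = arctan(857/95.1) = 83.7°
I = V/|Z| = 10.2 mA
P = VI cos φ = 8.8 × 0.0102 × cos(83.7°) = 9.90 mW

9.90 mW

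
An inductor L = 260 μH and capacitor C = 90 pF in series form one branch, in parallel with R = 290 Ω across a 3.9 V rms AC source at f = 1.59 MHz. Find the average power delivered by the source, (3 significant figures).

52.4 mW

ω = 2πf = 9.99e+06 rad/s
X_L = ωL = 2600 Ω
X_C = 1/(ωC) = 1110 Ω
Branch 1: Z₁ = R = 290 Ω
Branch 2 (series LC): Z₂ = j(X_L − X_C) = j1490 Ω
Parallel: Z = Z₁Z₂/(Z₁+Z₂), |Z| = 285 Ω, ∠Z = 11.0°
I = V/|Z| = 13.7 mA
P = VI cos φ = 3.9 × 0.0137 × cos(11.0°) = 52.4 mW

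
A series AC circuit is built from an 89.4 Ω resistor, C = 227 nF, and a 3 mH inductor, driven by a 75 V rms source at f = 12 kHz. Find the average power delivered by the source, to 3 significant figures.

13.9 W

ω = 2πf = 75400 rad/s
X_L = ωL = 226 Ω
X_C = 1/(ωC) = 58.4 Ω
Net reactance X = X_L − X_C = 168 Ω
Z = 89.4 + j168 Ω
|Z| = √(89.4² + 168²) = 190 Ω
∠Z = arctan(168/89.4) = 61.9°
I = V/|Z| = 395 mA
P = VI cos φ = 75 × 0.395 × cos(61.9°) = 13.9 W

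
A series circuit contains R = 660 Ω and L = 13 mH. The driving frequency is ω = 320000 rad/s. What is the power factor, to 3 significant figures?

X_L = ωL = 4160 Ω
Z = 660 + j4160 Ω
|Z| = √(660² + 4160²) = 4210 Ω
∠Z = arctan(4160/660) = 81.0°
cos φ = cos(81.0°) = 0.157

0.157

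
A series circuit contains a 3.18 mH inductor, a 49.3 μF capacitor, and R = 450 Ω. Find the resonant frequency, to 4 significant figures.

402.0 Hz

ω₀ = 1/√(LC) = 1/√(0.00318 × 4.93e-05) = 2526 rad/s
f₀ = ω₀/(2π) = 402.0 Hz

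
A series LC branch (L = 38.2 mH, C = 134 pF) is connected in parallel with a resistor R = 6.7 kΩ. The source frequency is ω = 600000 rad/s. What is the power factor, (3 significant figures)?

X_L = ωL = 22900 Ω
X_C = 1/(ωC) = 12400 Ω
Branch 1: Z₁ = R = 6700 Ω
Branch 2 (series LC): Z₂ = j(X_L − X_C) = j10500 Ω
Parallel: Z = Z₁Z₂/(Z₁+Z₂), |Z| = 5650 Ω, ∠Z = 32.6°
cos φ = cos(32.6°) = 0.843

0.843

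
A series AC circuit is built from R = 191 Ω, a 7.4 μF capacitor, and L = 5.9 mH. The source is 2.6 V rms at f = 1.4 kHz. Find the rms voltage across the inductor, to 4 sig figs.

ω = 2πf = 8796 rad/s
X_L = ωL = 51.90 Ω
X_C = 1/(ωC) = 15.36 Ω
Net reactance X = X_L − X_C = 36.54 Ω
Z = 191.0 + j36.54 Ω
|Z| = √(191.0² + 36.54²) = 194.5 Ω
I = V/|Z| = 13.37 mA
V_L = I·|Z_L| = 0.01337 × 51.90 = 0.6939 V

0.6939 V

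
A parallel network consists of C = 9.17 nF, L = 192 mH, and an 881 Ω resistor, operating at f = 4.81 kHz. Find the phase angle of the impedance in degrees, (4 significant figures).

-5.275°

ω = 2πf = 30220 rad/s
X_L = ωL = 5803 Ω
X_C = 1/(ωC) = 3608 Ω
Parallel: admittances add. Y = 1/R + 1/(jωL) + jωC
Y = (0.001135 + j0.0001048) S
|Y| = 0.001140 S → |Z| = 1/|Y| = 877.3 Ω, ∠Z = −∠Y = -5.275°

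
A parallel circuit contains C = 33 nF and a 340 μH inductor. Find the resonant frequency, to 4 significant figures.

ω₀ = 1/√(LC) = 1/√(0.00034 × 3.3e-08) = 298500 rad/s
f₀ = ω₀/(2π) = 47.51 kHz

47.51 kHz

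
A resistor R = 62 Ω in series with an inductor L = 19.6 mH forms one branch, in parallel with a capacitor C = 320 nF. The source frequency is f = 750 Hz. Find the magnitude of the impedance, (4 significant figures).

ω = 2πf = 4712 rad/s
X_L = ωL = 92.36 Ω
X_C = 1/(ωC) = 663.1 Ω
Branch 1 (R+jX_L): Z₁ = 62.00 + j92.36 Ω, |Z₁| = 111.2 Ω
Branch 2 (−jX_C): Z₂ = −j663.1 Ω
Parallel: Z = Z₁Z₂/(Z₁+Z₂), |Z| = 128.5 Ω, ∠Z = 49.93°

128.5 Ω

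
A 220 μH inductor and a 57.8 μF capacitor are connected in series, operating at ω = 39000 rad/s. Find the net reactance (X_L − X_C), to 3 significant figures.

X_L = ωL = 8.58 Ω
X_C = 1/(ωC) = 0.444 Ω
X = 8.58 − 0.444 = 8.14 Ω

8.14 Ω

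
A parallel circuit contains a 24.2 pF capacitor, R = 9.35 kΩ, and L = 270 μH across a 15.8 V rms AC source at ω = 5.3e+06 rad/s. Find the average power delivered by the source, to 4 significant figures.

X_L = ωL = 1431 Ω
X_C = 1/(ωC) = 7797 Ω
Parallel: admittances add. Y = 1/R + 1/(jωL) + jωC
Y = (0.0001070 − j0.0005706) S
|Y| = 0.0005805 S → |Z| = 1/|Y| = 1723 Ω, ∠Z = −∠Y = 79.38°
I = V/|Z| = 9.172 mA
P = VI cos φ = 15.8 × 0.009172 × cos(79.38°) = 26.70 mW

26.70 mW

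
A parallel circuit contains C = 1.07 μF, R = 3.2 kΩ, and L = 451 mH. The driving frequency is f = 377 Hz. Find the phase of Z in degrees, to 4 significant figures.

-78.94°

ω = 2πf = 2369 rad/s
X_L = ωL = 1068 Ω
X_C = 1/(ωC) = 394.5 Ω
Parallel: admittances add. Y = 1/R + 1/(jωL) + jωC
Y = (0.0003125 + j0.001599) S
|Y| = 0.001629 S → |Z| = 1/|Y| = 614.0 Ω, ∠Z = −∠Y = -78.94°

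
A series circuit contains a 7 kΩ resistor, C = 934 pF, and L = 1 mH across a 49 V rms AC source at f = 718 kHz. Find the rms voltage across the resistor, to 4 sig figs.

41.82 V

ω = 2πf = 4.511e+06 rad/s
X_L = ωL = 4511 Ω
X_C = 1/(ωC) = 237.3 Ω
Net reactance X = X_L − X_C = 4274 Ω
Z = 7000 + j4274 Ω
|Z| = √(7000² + 4274²) = 8202 Ω
I = V/|Z| = 5.974 mA
V_R = I·|Z_R| = 0.005974 × 7000 = 41.82 V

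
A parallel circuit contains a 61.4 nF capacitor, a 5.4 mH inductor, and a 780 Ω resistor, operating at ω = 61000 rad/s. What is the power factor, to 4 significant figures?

X_L = ωL = 329.4 Ω
X_C = 1/(ωC) = 267.0 Ω
Parallel: admittances add. Y = 1/R + 1/(jωL) + jωC
Y = (0.001282 + j0.0007096) S
|Y| = 0.001465 S → |Z| = 1/|Y| = 682.4 Ω, ∠Z = −∠Y = -28.96°
cos φ = cos(-28.96°) = 0.8749

0.8749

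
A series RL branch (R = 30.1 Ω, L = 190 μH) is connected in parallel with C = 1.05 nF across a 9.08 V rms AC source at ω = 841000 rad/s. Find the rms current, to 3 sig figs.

X_L = ωL = 160 Ω
X_C = 1/(ωC) = 1130 Ω
Branch 1 (R+jX_L): Z₁ = 30.1 + j160 Ω, |Z₁| = 163 Ω
Branch 2 (−jX_C): Z₂ = −j1130 Ω
Parallel: Z = Z₁Z₂/(Z₁+Z₂), |Z| = 189 Ω, ∠Z = 77.6°
I = V/|Z| = 9.08/189 = 48.0 mA

48.0 mA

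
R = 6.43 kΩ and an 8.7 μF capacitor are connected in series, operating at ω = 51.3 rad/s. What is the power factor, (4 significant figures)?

0.9443

X_C = 1/(ωC) = 2241 Ω
Z = 6430 − j2241 Ω
|Z| = √(6430² + 2241²) = 6809 Ω
∠Z = arctan(-2241/6430) = -19.21°
cos φ = cos(-19.21°) = 0.9443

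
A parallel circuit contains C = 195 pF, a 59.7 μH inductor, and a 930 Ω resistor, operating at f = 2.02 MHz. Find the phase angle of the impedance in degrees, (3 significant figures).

-47.1°

ω = 2πf = 1.269e+07 rad/s
X_L = ωL = 758 Ω
X_C = 1/(ωC) = 404 Ω
Parallel: admittances add. Y = 1/R + 1/(jωL) + jωC
Y = (0.00108 + j0.00116) S
|Y| = 0.00158 S → |Z| = 1/|Y| = 634 Ω, ∠Z = −∠Y = -47.1°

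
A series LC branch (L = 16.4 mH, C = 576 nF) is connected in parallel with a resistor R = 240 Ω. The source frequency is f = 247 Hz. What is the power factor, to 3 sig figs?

ω = 2πf = 1552 rad/s
X_L = ωL = 25.5 Ω
X_C = 1/(ωC) = 1120 Ω
Branch 1: Z₁ = R = 240 Ω
Branch 2 (series LC): Z₂ = j(X_L − X_C) = −j1090 Ω
Parallel: Z = Z₁Z₂/(Z₁+Z₂), |Z| = 234 Ω, ∠Z = -12.4°
cos φ = cos(-12.4°) = 0.977

0.977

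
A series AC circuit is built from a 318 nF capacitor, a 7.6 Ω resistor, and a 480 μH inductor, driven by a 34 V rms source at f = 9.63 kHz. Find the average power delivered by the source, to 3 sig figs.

ω = 2πf = 60510 rad/s
X_L = ωL = 29.0 Ω
X_C = 1/(ωC) = 52.0 Ω
Net reactance X = X_L − X_C = -22.9 Ω
Z = 7.60 − j22.9 Ω
|Z| = √(7.60² + 22.9²) = 24.2 Ω
∠Z = arctan(-22.9/7.60) = -71.7°
I = V/|Z| = 1.41 A
P = VI cos φ = 34 × 1.41 × cos(-71.7°) = 15.1 W

15.1 W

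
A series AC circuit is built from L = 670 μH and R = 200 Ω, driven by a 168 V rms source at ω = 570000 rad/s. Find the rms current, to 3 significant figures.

390 mA

X_L = ωL = 382 Ω
Z = 200 + j382 Ω
|Z| = √(200² + 382²) = 431 Ω
I = V/|Z| = 168/431 = 390 mA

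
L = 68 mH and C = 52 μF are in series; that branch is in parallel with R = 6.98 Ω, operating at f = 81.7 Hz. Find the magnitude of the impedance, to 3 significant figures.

ω = 2πf = 513.3 rad/s
X_L = ωL = 34.9 Ω
X_C = 1/(ωC) = 37.5 Ω
Branch 1: Z₁ = R = 6.98 Ω
Branch 2 (series LC): Z₂ = j(X_L − X_C) = −j2.56 Ω
Parallel: Z = Z₁Z₂/(Z₁+Z₂), |Z| = 2.40 Ω, ∠Z = -69.9°

2.40 Ω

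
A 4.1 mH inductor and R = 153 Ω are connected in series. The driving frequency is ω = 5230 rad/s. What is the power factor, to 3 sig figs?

0.990

X_L = ωL = 21.4 Ω
Z = 153 + j21.4 Ω
|Z| = √(153² + 21.4²) = 154 Ω
∠Z = arctan(21.4/153) = 7.98°
cos φ = cos(7.98°) = 0.990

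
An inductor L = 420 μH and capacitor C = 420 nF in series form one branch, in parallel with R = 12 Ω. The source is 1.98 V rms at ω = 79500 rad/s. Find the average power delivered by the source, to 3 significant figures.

327 mW

X_L = ωL = 33.4 Ω
X_C = 1/(ωC) = 29.9 Ω
Branch 1: Z₁ = R = 12.0 Ω
Branch 2 (series LC): Z₂ = j(X_L − X_C) = j3.44 Ω
Parallel: Z = Z₁Z₂/(Z₁+Z₂), |Z| = 3.31 Ω, ∠Z = 74.0°
I = V/|Z| = 599 mA
P = VI cos φ = 1.98 × 0.599 × cos(74.0°) = 327 mW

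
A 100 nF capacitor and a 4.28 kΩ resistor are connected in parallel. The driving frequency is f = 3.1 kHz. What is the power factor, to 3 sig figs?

0.119

ω = 2πf = 19480 rad/s
X_C = 1/(ωC) = 513 Ω
Parallel: admittances add. Y = 1/R + jωC
Y = (0.000234 + j0.00195) S
|Y| = 0.00196 S → |Z| = 1/|Y| = 510 Ω, ∠Z = −∠Y = -83.2°
cos φ = cos(-83.2°) = 0.119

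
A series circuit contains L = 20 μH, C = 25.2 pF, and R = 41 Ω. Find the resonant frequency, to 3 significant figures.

7.09 MHz

ω₀ = 1/√(LC) = 1/√(2e-05 × 2.52e-11) = 4.454e+07 rad/s
f₀ = ω₀/(2π) = 7.09 MHz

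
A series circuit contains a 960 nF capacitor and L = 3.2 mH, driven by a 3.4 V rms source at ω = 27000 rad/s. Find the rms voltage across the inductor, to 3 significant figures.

X_L = ωL = 86.4 Ω
X_C = 1/(ωC) = 38.6 Ω
Net reactance X = X_L − X_C = 47.8 Ω
Z = j47.8 Ω
|Z| = √(0² + 47.8²) = 47.8 Ω
I = V/|Z| = 71.1 mA
V_L = I·|Z_L| = 0.0711 × 86.4 = 6.14 V

6.14 V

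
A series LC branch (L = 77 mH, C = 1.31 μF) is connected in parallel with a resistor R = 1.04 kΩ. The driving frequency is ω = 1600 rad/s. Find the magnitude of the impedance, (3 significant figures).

335 Ω

X_L = ωL = 123 Ω
X_C = 1/(ωC) = 477 Ω
Branch 1: Z₁ = R = 1040 Ω
Branch 2 (series LC): Z₂ = j(X_L − X_C) = −j354 Ω
Parallel: Z = Z₁Z₂/(Z₁+Z₂), |Z| = 335 Ω, ∠Z = -71.2°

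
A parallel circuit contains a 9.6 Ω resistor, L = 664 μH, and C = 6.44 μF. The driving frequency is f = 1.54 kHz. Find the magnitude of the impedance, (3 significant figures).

ω = 2πf = 9676 rad/s
X_L = ωL = 6.42 Ω
X_C = 1/(ωC) = 16.0 Ω
Parallel: admittances add. Y = 1/R + 1/(jωL) + jωC
Y = (0.104 − j0.0933) S
|Y| = 0.140 S → |Z| = 1/|Y| = 7.15 Ω, ∠Z = −∠Y = 41.9°

7.15 Ω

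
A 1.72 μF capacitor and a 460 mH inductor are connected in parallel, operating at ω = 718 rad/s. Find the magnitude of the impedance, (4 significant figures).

X_L = ωL = 330.3 Ω
X_C = 1/(ωC) = 809.7 Ω
Parallel: admittances add. Y = 1/(jωL) + jωC
Y = (0 − j0.001793) S
|Y| = 0.001793 S → |Z| = 1/|Y| = 557.8 Ω, ∠Z = −∠Y = 90.00°

557.8 Ω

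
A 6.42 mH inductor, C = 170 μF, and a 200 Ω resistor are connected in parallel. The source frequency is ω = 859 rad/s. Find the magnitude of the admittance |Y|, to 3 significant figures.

X_L = ωL = 5.51 Ω
X_C = 1/(ωC) = 6.85 Ω
Parallel: admittances add. Y = 1/R + 1/(jωL) + jωC
Y = (0.00500 − j0.0353) S
|Y| = 0.0357 S → |Z| = 1/|Y| = 28.0 Ω, ∠Z = −∠Y = 81.9°

35.7 mS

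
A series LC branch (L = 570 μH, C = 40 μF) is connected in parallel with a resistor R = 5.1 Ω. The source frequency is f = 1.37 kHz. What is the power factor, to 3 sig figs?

0.365

ω = 2πf = 8608 rad/s
X_L = ωL = 4.91 Ω
X_C = 1/(ωC) = 2.90 Ω
Branch 1: Z₁ = R = 5.10 Ω
Branch 2 (series LC): Z₂ = j(X_L − X_C) = j2.00 Ω
Parallel: Z = Z₁Z₂/(Z₁+Z₂), |Z| = 1.86 Ω, ∠Z = 68.6°
cos φ = cos(68.6°) = 0.365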